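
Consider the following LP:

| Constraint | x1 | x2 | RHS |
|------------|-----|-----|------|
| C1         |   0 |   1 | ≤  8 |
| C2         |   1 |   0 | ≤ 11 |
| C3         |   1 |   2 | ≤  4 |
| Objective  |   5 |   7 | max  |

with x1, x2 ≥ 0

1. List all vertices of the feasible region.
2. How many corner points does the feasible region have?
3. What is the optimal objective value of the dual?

1. (0, 0), (4, 0), (0, 2)
2. 3
3. 20 (by strong duality, equal to the primal optimum)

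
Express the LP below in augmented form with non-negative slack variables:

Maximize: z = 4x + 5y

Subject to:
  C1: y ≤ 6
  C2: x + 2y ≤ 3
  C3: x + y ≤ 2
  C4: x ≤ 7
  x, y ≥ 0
max z = 4x + 5y

s.t.
  y + s1 = 6
  x + 2y + s2 = 3
  x + y + s3 = 2
  x + s4 = 7
  x, y, s1, s2, s3, s4 ≥ 0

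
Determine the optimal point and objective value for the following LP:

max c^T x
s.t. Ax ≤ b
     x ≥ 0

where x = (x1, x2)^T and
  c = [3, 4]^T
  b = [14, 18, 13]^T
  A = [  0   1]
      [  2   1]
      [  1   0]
Each vertex is the intersection of two constraint boundaries that also satisfies all remaining constraints:
  x1 = 0 and x2 = 0 → (0, 0)
  2x1 + x2 = 18 and x2 = 0 → (9, 0)
  x2 = 14 and 2x1 + x2 = 18 → (2, 14)
  x2 = 14 and x1 = 0 → (0, 14)

Evaluating z = 3x1 + 4x2 at each vertex:
  (0, 0): z = 0
  (9, 0): z = 27
  (2, 14): z = 62
  (0, 14): z = 56

The maximum is at (2, 14) with z = 62.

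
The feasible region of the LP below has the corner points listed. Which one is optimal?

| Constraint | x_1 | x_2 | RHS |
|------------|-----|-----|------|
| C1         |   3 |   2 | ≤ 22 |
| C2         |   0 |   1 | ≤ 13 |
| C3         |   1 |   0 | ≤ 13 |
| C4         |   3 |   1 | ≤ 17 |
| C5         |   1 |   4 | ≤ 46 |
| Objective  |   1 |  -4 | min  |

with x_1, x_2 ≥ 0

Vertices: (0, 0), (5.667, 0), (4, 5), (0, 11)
Evaluating z = x_1 - 4x_2 at each vertex:
  (0, 0): z = 0
  (5.667, 0): z = 5.667
  (4, 5): z = -16
  (0, 11): z = -44

The smallest value is z = -44, attained at (0, 11).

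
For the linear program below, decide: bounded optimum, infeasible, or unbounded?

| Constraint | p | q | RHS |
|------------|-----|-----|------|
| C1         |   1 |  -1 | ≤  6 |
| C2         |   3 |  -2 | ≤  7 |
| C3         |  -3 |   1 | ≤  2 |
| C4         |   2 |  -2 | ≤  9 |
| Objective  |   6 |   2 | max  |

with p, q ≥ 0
Feasible point: (0, 0) satisfies every constraint, so the LP is feasible.
Direction d = (2, 3): for each constraint row a, a·d ≤ 0 —
  (1)(2) + (-1)(3) = -1 ≤ 0
  (3)(2) + (-2)(3) = 0 ≤ 0
  (-3)(2) + (1)(3) = -3 ≤ 0
  (2)(2) + (-2)(3) = -2 ≤ 0
and d ≥ 0, so (0, 0) + t·d stays feasible for every t ≥ 0. Along this ray z = 6p + 2q changes by 18 per unit t, so z → +∞.

The LP is unbounded; z can be made arbitrarily large.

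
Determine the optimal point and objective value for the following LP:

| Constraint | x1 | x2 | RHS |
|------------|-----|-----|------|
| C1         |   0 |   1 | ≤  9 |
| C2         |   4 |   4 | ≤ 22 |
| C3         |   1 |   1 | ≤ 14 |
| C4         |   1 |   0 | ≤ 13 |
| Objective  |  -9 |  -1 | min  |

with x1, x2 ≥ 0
x1 = 5.5, x2 = 0, z = -49.5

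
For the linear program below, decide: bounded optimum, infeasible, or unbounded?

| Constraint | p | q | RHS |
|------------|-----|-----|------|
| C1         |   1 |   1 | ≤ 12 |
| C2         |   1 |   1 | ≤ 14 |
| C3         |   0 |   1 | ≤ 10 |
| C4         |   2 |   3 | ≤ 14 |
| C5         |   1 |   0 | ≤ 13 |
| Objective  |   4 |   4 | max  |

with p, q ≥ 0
The point (7, 0) satisfies every constraint, so the LP is feasible; the constraints give p ≤ 13 and q ≤ 10, which with p, q ≥ 0 keep the feasible region inside a bounded box. A feasible, bounded LP attains a finite optimum at a vertex.

Evaluating z = 4p + 4q at each vertex:
  (0, 0): z = 0
  (7, 0): z = 28
  (0, 4.667): z = 18.67

The LP has an optimal solution: (7, 0) with z = 28.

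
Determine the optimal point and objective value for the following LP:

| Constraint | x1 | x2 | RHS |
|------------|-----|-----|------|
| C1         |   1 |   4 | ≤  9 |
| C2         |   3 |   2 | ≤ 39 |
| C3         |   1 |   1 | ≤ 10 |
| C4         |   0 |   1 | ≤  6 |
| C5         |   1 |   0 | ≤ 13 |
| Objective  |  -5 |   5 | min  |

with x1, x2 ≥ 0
Each vertex is the intersection of two constraint boundaries that also satisfies all remaining constraints:
  x1 = 0 and x2 = 0 → (0, 0)
  x1 + 4x2 = 9 and x2 = 0 → (9, 0)
  x1 + 4x2 = 9 and x1 = 0 → (0, 2.25)

Evaluating z = -5x1 + 5x2 at each vertex:
  (0, 0): z = 0
  (9, 0): z = -45
  (0, 2.25): z = 11.25

The minimum is at (9, 0) with z = -45.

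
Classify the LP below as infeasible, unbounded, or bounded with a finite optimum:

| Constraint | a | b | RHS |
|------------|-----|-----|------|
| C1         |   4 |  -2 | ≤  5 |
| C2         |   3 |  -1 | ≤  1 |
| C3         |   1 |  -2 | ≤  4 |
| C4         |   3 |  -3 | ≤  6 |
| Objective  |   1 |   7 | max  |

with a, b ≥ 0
Feasible point: (0, 0) satisfies every constraint, so the LP is feasible.
Direction d = (0, 1): for each constraint row a, a·d ≤ 0 —
  (4)(0) + (-2)(1) = -2 ≤ 0
  (3)(0) + (-1)(1) = -1 ≤ 0
  (1)(0) + (-2)(1) = -2 ≤ 0
  (3)(0) + (-3)(1) = -3 ≤ 0
and d ≥ 0, so (0, 0) + t·d stays feasible for every t ≥ 0. Along this ray z = a + 7b changes by 7 per unit t, so z → +∞.

Unbounded — the objective can increase without bound over the feasible region.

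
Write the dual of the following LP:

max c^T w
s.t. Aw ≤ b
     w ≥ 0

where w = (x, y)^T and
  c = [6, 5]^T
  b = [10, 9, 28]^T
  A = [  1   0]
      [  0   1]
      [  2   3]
Minimize: z = 10y1 + 9y2 + 28y3

Subject to:
  C1: -y1 - 2y3 ≤ -6
  C2: -y2 - 3y3 ≤ -5
  y1, y2, y3 ≥ 0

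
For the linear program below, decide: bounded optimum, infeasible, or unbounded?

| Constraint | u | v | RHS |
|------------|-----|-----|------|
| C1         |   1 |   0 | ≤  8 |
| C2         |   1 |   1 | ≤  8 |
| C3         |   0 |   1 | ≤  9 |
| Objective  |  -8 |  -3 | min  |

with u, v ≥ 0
The point (8, 0) satisfies every constraint, so the LP is feasible; the constraints give u ≤ 8 and v ≤ 9, which with u, v ≥ 0 keep the feasible region inside a bounded box. A feasible, bounded LP attains a finite optimum at a vertex.

Evaluating z = -8u - 3v at each vertex:
  (0, 0): z = 0
  (8, 0): z = -64
  (0, 8): z = -24

The LP has an optimal solution: (8, 0) with z = -64.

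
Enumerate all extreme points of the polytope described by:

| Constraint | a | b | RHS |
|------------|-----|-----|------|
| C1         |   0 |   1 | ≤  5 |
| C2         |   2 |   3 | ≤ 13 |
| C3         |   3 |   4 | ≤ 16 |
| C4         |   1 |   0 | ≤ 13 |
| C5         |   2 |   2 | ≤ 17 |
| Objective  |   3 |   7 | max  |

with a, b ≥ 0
Each vertex is the intersection of two constraint boundaries that also satisfies all remaining constraints:
  a = 0 and b = 0 → (0, 0)
  3a + 4b = 16 and b = 0 → (5.333, 0)
  3a + 4b = 16 and a = 0 → (0, 4)

Vertices: (0, 0), (5.333, 0), (0, 4)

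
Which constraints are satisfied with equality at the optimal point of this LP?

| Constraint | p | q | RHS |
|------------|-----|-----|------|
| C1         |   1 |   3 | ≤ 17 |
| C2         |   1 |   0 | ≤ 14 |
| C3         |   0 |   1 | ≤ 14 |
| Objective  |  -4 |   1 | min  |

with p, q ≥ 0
Optimal: p = 14, q = 0
Binding: C2, q ≥ 0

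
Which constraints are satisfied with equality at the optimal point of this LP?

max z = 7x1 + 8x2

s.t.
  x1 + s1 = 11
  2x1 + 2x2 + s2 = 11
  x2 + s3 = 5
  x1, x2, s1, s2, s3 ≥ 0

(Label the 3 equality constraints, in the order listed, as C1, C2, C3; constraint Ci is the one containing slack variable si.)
Optimal: x1 = 0.5, x2 = 5
Binding: C2, C3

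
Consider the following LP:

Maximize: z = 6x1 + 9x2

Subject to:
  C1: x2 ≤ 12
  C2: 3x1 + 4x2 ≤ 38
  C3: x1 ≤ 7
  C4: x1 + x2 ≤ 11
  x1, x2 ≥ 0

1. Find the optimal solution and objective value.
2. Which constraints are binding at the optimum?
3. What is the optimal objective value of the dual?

1. x1 = 0, x2 = 9.5, z = 85.5
2. C2, x1 ≥ 0
3. 85.5 (by strong duality, equal to the primal optimum)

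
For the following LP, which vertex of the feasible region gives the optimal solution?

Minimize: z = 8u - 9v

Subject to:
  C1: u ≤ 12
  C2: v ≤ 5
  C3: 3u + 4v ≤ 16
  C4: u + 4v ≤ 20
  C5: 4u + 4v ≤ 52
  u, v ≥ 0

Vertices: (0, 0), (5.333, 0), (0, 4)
(0, 4) with z = -36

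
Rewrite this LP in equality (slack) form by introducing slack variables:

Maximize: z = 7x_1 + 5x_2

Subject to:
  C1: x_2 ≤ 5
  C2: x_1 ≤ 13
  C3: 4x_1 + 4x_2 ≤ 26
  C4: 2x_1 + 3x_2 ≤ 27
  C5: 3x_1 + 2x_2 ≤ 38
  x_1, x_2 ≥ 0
max z = 7x_1 + 5x_2

s.t.
  x_2 + s1 = 5
  x_1 + s2 = 13
  4x_1 + 4x_2 + s3 = 26
  2x_1 + 3x_2 + s4 = 27
  3x_1 + 2x_2 + s5 = 38
  x_1, x_2, s1, s2, s3, s4, s5 ≥ 0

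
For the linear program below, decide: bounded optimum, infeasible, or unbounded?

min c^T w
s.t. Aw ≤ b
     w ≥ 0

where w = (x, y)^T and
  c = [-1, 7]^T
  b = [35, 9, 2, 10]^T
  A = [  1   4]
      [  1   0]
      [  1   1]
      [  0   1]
The point (2, 0) satisfies every constraint, so the LP is feasible; the constraints give x ≤ 9 and y ≤ 10, which with x, y ≥ 0 keep the feasible region inside a bounded box. A feasible, bounded LP attains a finite optimum at a vertex.

Evaluating z = -x + 7y at each vertex:
  (0, 0): z = 0
  (2, 0): z = -2
  (0, 2): z = 14

The LP has an optimal solution: (2, 0) with z = -2.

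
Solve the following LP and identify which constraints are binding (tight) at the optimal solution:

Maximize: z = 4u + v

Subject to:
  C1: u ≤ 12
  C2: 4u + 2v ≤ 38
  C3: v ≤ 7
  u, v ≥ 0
Optimal: u = 9.5, v = 0
Binding: C2, v ≥ 0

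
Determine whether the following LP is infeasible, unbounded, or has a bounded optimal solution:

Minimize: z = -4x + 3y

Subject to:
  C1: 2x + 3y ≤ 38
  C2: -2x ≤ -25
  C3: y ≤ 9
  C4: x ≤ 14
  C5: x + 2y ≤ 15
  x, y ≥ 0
The point (14, 0) satisfies every constraint, so the LP is feasible; the constraints give x ≤ 14 and y ≤ 9, which with x, y ≥ 0 keep the feasible region inside a bounded box. A feasible, bounded LP attains a finite optimum at a vertex.

Evaluating z = -4x + 3y at each vertex:
  (12.5, 0): z = -50
  (14, 0): z = -56
  (14, 0.5): z = -54.5
  (12.5, 1.25): z = -46.25

Feasible with finite optimum z* = -56 at (14, 0).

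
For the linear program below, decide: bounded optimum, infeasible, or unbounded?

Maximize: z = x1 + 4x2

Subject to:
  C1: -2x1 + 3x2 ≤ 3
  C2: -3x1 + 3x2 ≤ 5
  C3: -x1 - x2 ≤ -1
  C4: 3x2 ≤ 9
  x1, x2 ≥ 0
Feasible point: (0, 1) satisfies every constraint, so the LP is feasible.
Direction d = (1, 0): for each constraint row a, a·d ≤ 0 —
  (-2)(1) + (3)(0) = -2 ≤ 0
  (-3)(1) + (3)(0) = -3 ≤ 0
  (-1)(1) + (-1)(0) = -1 ≤ 0
  (0)(1) + (3)(0) = 0 ≤ 0
and d ≥ 0, so (0, 1) + t·d stays feasible for every t ≥ 0. Along this ray z = x1 + 4x2 changes by 1 per unit t, so z → +∞.

Unbounded — the objective can increase without bound over the feasible region.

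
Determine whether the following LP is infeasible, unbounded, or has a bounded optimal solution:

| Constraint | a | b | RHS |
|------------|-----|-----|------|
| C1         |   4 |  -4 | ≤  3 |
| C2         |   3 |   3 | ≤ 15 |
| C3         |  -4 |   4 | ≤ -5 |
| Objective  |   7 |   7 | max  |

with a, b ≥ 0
C1 requires 4a - 4b ≤ 3, while C3 (-4a + 4b ≤ -5) is equivalent to 4a - 4b ≥ 5. Together they would need 5 ≤ 4a - 4b ≤ 3, which is impossible since 5 > 3. No point satisfies all constraints.

The feasible region is empty; the LP is infeasible.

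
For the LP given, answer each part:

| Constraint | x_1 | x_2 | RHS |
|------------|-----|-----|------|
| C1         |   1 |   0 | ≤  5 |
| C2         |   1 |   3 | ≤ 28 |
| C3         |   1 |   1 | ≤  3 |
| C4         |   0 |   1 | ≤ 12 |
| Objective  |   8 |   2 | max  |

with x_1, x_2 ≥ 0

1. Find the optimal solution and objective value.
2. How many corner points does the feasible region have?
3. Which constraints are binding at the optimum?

1. x_1 = 3, x_2 = 0, z = 24
2. 3
3. C3, x_2 ≥ 0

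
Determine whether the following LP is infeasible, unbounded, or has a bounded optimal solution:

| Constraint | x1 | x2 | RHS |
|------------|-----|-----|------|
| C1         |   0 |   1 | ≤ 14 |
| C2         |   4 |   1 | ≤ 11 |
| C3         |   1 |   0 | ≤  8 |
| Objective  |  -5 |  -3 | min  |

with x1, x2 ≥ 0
The point (0, 11) satisfies every constraint, so the LP is feasible; the constraints give x1 ≤ 8 and x2 ≤ 14, which with x1, x2 ≥ 0 keep the feasible region inside a bounded box. A feasible, bounded LP attains a finite optimum at a vertex.

Feasible with finite optimum z* = -33 at (0, 11).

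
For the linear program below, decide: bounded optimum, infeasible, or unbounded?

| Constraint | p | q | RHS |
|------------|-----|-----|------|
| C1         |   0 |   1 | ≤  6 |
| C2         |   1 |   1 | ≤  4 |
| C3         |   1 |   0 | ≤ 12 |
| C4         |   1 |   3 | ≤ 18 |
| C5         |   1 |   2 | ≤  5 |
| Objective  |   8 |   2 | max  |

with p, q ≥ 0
The point (4, 0) satisfies every constraint, so the LP is feasible; the constraints give p ≤ 12 and q ≤ 6, which with p, q ≥ 0 keep the feasible region inside a bounded box. A feasible, bounded LP attains a finite optimum at a vertex.

Evaluating z = 8p + 2q at each vertex:
  (0, 0): z = 0
  (4, 0): z = 32
  (3, 1): z = 26
  (0, 2.5): z = 5

Bounded optimum: z* = 32 at (4, 0).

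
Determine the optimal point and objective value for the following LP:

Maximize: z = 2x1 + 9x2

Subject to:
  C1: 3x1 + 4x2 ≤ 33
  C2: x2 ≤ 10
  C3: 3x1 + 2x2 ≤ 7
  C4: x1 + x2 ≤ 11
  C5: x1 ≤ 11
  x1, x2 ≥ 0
Each vertex is the intersection of two constraint boundaries that also satisfies all remaining constraints:
  x1 = 0 and x2 = 0 → (0, 0)
  3x1 + 2x2 = 7 and x2 = 0 → (2.333, 0)
  3x1 + 2x2 = 7 and x1 = 0 → (0, 3.5)

Evaluating z = 2x1 + 9x2 at each vertex:
  (0, 0): z = 0
  (2.333, 0): z = 4.667
  (0, 3.5): z = 31.5

The maximum is at (0, 3.5) with z = 31.5.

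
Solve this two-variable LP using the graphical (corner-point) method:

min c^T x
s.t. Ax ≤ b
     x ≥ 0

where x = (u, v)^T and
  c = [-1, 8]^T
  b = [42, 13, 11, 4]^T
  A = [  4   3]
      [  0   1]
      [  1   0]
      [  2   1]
Each vertex is the intersection of two constraint boundaries that also satisfies all remaining constraints:
  u = 0 and v = 0 → (0, 0)
  2u + v = 4 and v = 0 → (2, 0)
  2u + v = 4 and u = 0 → (0, 4)

Evaluating z = -u + 8v at each vertex:
  (0, 0): z = 0
  (2, 0): z = -2
  (0, 4): z = 32

The minimum is at (2, 0) with z = -2.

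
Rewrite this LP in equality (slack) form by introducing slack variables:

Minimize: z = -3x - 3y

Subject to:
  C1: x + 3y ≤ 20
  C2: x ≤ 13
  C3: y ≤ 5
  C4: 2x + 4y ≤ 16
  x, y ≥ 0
min z = -3x - 3y

s.t.
  x + 3y + s1 = 20
  x + s2 = 13
  y + s3 = 5
  2x + 4y + s4 = 16
  x, y, s1, s2, s3, s4 ≥ 0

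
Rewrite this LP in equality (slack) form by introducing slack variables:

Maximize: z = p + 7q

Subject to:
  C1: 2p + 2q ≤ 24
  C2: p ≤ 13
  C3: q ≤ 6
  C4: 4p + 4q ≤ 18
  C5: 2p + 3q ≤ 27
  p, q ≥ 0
max z = p + 7q

s.t.
  2p + 2q + s1 = 24
  p + s2 = 13
  q + s3 = 6
  4p + 4q + s4 = 18
  2p + 3q + s5 = 27
  p, q, s1, s2, s3, s4, s5 ≥ 0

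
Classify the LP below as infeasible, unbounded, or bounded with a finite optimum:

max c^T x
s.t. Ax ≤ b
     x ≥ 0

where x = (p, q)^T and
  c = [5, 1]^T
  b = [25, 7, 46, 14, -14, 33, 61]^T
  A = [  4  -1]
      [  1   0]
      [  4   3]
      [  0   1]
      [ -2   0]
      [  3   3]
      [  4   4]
The point (7, 4) satisfies every constraint, so the LP is feasible; the constraints give p ≤ 7 and q ≤ 14, which with p, q ≥ 0 keep the feasible region inside a bounded box. A feasible, bounded LP attains a finite optimum at a vertex.

The LP has an optimal solution: (7, 4) with z = 39.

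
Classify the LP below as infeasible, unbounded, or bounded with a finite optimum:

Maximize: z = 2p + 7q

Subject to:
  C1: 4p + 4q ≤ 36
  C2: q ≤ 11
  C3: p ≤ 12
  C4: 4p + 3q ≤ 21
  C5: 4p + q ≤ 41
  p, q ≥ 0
The point (0, 7) satisfies every constraint, so the LP is feasible; the constraints give p ≤ 12 and q ≤ 11, which with p, q ≥ 0 keep the feasible region inside a bounded box. A feasible, bounded LP attains a finite optimum at a vertex.

The LP has an optimal solution: (0, 7) with z = 49.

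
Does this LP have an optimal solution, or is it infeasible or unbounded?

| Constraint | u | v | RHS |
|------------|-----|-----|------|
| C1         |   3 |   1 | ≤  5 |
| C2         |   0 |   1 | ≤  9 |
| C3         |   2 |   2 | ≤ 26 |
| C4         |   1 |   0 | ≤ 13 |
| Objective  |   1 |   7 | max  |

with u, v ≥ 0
The point (0, 5) satisfies every constraint, so the LP is feasible; the constraints give u ≤ 13 and v ≤ 9, which with u, v ≥ 0 keep the feasible region inside a bounded box. A feasible, bounded LP attains a finite optimum at a vertex.

Bounded optimum: z* = 35 at (0, 5).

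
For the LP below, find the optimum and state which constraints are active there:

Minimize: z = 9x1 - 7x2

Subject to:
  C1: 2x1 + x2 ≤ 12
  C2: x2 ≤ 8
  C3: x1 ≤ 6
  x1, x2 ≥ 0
Optimal: x1 = 0, x2 = 8
Slack at optimum:
  C1: slack = 4
  C2: slack = 0 (binding)
  C3: slack = 6
  x1 ≥ 0: x1 = 0 (binding)
  x2 ≥ 0: x2 = 8
Binding constraints: C2, x1 ≥ 0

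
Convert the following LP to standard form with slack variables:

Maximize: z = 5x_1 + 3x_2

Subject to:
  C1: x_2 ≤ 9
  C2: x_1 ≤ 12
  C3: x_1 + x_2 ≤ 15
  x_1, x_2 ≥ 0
max z = 5x_1 + 3x_2

s.t.
  x_2 + s1 = 9
  x_1 + s2 = 12
  x_1 + x_2 + s3 = 15
  x_1, x_2, s1, s2, s3 ≥ 0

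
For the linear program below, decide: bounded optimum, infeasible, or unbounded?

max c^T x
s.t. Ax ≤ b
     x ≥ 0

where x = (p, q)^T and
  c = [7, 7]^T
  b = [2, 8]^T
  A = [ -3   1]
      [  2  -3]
Feasible point: (0, 0) satisfies every constraint, so the LP is feasible.
Direction d = (1, 1): for each constraint row a, a·d ≤ 0 —
  (-3)(1) + (1)(1) = -2 ≤ 0
  (2)(1) + (-3)(1) = -1 ≤ 0
and d ≥ 0, so (0, 0) + t·d stays feasible for every t ≥ 0. Along this ray z = 7p + 7q changes by 14 per unit t, so z → +∞.

Unbounded: there is a feasible ray along which z → +∞.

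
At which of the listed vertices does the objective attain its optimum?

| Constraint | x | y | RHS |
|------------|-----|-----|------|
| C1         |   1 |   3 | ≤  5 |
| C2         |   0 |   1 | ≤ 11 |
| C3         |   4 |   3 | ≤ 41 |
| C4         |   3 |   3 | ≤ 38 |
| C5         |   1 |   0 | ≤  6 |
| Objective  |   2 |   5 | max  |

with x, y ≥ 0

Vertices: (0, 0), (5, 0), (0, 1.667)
(5, 0) with z = 10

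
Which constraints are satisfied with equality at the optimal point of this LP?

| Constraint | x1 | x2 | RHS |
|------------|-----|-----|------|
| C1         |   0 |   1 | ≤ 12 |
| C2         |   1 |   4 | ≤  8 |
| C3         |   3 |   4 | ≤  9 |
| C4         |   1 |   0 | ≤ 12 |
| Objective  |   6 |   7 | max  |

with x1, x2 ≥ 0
Optimal: x1 = 3, x2 = 0
Binding: C3, x2 ≥ 0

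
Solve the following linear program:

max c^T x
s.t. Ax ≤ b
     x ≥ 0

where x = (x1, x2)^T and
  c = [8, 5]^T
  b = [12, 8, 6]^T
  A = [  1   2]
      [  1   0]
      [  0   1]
Each vertex is the intersection of two constraint boundaries that also satisfies all remaining constraints:
  x1 = 0 and x2 = 0 → (0, 0)
  x1 = 8 and x2 = 0 → (8, 0)
  x1 + 2x2 = 12 and x1 = 8 → (8, 2)
  x1 + 2x2 = 12 and x2 = 6 → (0, 6)

Evaluating z = 8x1 + 5x2 at each vertex:
  (0, 0): z = 0
  (8, 0): z = 64
  (8, 2): z = 74
  (0, 6): z = 30

The maximum is at (8, 2) with z = 74.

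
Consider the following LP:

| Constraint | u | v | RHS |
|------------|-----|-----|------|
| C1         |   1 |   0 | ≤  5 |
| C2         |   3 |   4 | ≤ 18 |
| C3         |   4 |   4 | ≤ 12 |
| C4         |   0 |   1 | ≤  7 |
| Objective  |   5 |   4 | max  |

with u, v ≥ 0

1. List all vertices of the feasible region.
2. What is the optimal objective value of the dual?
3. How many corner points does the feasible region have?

1. (0, 0), (3, 0), (0, 3)
2. 15 (by strong duality, equal to the primal optimum)
3. 3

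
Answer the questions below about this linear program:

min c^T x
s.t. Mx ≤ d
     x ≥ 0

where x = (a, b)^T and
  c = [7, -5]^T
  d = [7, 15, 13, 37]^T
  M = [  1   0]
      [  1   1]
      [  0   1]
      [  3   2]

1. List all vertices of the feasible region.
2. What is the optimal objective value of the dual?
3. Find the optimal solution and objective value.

1. (0, 0), (7, 0), (7, 8), (2, 13), (0, 13)
2. -65 (by strong duality, equal to the primal optimum)
3. a = 0, b = 13, z = -65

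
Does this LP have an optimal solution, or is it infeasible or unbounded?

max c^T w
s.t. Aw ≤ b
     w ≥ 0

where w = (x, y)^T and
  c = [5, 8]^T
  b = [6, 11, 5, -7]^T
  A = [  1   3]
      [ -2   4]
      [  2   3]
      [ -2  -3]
One constraint requires 2x + 3y ≤ 5, while the constraint -2x - 3y ≤ -7 is equivalent to 2x + 3y ≥ 7. Together they would need 7 ≤ 2x + 3y ≤ 5, which is impossible since 7 > 5. No point satisfies all constraints.

Infeasible: no point satisfies all constraints simultaneously.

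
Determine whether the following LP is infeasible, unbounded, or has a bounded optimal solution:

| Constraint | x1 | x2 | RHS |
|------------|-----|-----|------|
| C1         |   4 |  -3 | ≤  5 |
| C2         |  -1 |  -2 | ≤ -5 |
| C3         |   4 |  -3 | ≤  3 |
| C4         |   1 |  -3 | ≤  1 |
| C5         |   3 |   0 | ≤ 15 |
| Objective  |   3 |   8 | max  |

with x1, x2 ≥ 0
Feasible point: (0, 3) satisfies every constraint, so the LP is feasible.
Direction d = (0, 1): for each constraint row a, a·d ≤ 0 —
  (4)(0) + (-3)(1) = -3 ≤ 0
  (-1)(0) + (-2)(1) = -2 ≤ 0
  (4)(0) + (-3)(1) = -3 ≤ 0
  (1)(0) + (-3)(1) = -3 ≤ 0
  (3)(0) + (0)(1) = 0 ≤ 0
and d ≥ 0, so (0, 3) + t·d stays feasible for every t ≥ 0. Along this ray z = 3x1 + 8x2 changes by 8 per unit t, so z → +∞.

Unbounded: there is a feasible ray along which z → +∞.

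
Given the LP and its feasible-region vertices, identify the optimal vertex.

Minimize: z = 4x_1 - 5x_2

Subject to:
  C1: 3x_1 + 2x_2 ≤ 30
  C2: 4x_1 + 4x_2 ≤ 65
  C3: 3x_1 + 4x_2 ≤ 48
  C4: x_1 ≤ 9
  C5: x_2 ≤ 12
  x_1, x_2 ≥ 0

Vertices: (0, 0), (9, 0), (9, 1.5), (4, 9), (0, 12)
Evaluating z = 4x_1 - 5x_2 at each vertex:
  (0, 0): z = 0
  (9, 0): z = 36
  (9, 1.5): z = 28.5
  (4, 9): z = -29
  (0, 12): z = -60

The smallest value is z = -60, attained at (0, 12).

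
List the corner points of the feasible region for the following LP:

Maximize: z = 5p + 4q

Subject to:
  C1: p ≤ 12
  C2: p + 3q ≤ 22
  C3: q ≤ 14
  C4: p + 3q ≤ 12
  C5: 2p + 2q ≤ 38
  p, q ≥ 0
Each vertex is the intersection of two constraint boundaries that also satisfies all remaining constraints:
  p = 0 and q = 0 → (0, 0)
  p = 12 and p + 3q = 12 → (12, 0)
  p + 3q = 12 and p = 0 → (0, 4)

Vertices: (0, 0), (12, 0), (0, 4)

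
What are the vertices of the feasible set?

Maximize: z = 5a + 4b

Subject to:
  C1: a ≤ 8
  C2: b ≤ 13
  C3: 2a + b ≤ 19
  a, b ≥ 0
Each vertex is the intersection of two constraint boundaries that also satisfies all remaining constraints:
  a = 0 and b = 0 → (0, 0)
  a = 8 and b = 0 → (8, 0)
  a = 8 and 2a + b = 19 → (8, 3)
  b = 13 and 2a + b = 19 → (3, 13)
  b = 13 and a = 0 → (0, 13)

Vertices: (0, 0), (8, 0), (8, 3), (3, 13), (0, 13)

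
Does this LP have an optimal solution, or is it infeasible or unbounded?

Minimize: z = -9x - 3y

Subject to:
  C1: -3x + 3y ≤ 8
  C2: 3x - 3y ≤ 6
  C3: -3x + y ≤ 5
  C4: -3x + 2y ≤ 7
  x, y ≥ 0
Feasible point: (0, 0) satisfies every constraint, so the LP is feasible.
Direction d = (1, 1): for each constraint row a, a·d ≤ 0 —
  (-3)(1) + (3)(1) = 0 ≤ 0
  (3)(1) + (-3)(1) = 0 ≤ 0
  (-3)(1) + (1)(1) = -2 ≤ 0
  (-3)(1) + (2)(1) = -1 ≤ 0
and d ≥ 0, so (0, 0) + t·d stays feasible for every t ≥ 0. Along this ray z = -9x - 3y changes by -12 per unit t, so z → −∞.

The LP is unbounded; z can be made arbitrarily small.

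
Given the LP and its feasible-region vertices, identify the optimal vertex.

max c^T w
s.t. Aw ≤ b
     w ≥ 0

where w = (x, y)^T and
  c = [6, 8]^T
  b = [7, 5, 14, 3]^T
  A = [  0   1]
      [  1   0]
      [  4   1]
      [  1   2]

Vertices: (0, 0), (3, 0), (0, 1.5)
(3, 0) with z = 18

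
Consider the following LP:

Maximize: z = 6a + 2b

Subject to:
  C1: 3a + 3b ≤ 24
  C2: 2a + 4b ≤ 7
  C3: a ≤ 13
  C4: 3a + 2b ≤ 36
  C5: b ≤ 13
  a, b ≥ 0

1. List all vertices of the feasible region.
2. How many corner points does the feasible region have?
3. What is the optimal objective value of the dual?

1. (0, 0), (3.5, 0), (0, 1.75)
2. 3
3. 21 (by strong duality, equal to the primal optimum)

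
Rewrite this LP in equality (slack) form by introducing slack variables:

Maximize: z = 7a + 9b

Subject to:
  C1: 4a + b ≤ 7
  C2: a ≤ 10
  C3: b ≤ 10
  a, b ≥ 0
max z = 7a + 9b

s.t.
  4a + b + s1 = 7
  a + s2 = 10
  b + s3 = 10
  a, b, s1, s2, s3 ≥ 0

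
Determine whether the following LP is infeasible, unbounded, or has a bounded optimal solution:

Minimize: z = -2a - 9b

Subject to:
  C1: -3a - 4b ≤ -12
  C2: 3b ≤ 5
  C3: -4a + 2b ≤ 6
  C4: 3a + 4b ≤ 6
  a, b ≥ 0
C4 requires 3a + 4b ≤ 6, while C1 (-3a - 4b ≤ -12) is equivalent to 3a + 4b ≥ 12. Together they would need 12 ≤ 3a + 4b ≤ 6, which is impossible since 12 > 6. No point satisfies all constraints.

The feasible region is empty; the LP is infeasible.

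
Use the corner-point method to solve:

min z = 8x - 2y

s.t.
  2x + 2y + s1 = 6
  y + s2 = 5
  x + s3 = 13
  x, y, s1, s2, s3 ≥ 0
x = 0, y = 3, z = -6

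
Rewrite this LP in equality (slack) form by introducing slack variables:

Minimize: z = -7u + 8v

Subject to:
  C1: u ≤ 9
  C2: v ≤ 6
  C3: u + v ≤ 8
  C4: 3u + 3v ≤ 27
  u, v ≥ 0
min z = -7u + 8v

s.t.
  u + s1 = 9
  v + s2 = 6
  u + v + s3 = 8
  3u + 3v + s4 = 27
  u, v, s1, s2, s3, s4 ≥ 0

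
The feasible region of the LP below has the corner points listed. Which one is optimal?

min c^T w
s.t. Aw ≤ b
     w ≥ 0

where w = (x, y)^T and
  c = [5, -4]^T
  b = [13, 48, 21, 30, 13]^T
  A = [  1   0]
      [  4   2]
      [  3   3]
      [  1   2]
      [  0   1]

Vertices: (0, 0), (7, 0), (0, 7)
(0, 7) with z = -28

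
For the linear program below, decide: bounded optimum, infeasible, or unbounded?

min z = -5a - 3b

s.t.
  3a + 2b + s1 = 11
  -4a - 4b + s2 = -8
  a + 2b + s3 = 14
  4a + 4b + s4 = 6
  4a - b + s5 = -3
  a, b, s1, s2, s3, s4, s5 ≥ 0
The row 4a + 4b + s4 = 6 with s4 ≥ 0 requires 4a + 4b ≤ 6, while the row -4a - 4b + s2 = -8 with s2 ≥ 0 is equivalent to 4a + 4b ≥ 8. Together they would need 8 ≤ 4a + 4b ≤ 6, which is impossible since 8 > 6. No point satisfies all constraints.

Infeasible — the constraint set is empty.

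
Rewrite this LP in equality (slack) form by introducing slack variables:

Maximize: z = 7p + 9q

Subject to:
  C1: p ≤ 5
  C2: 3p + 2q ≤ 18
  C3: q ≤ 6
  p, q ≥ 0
max z = 7p + 9q

s.t.
  p + s1 = 5
  3p + 2q + s2 = 18
  q + s3 = 6
  p, q, s1, s2, s3 ≥ 0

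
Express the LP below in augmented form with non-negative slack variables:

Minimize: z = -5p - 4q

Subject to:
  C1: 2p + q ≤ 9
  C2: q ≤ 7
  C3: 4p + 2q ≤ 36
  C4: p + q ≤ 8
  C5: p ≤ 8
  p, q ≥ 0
min z = -5p - 4q

s.t.
  2p + q + s1 = 9
  q + s2 = 7
  4p + 2q + s3 = 36
  p + q + s4 = 8
  p + s5 = 8
  p, q, s1, s2, s3, s4, s5 ≥ 0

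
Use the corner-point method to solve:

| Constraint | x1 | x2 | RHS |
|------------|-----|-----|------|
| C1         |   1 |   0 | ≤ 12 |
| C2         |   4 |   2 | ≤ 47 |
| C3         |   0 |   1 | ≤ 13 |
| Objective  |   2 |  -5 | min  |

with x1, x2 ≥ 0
Each vertex is the intersection of two constraint boundaries that also satisfies all remaining constraints:
  x1 = 0 and x2 = 0 → (0, 0)
  4x1 + 2x2 = 47 and x2 = 0 → (11.75, 0)
  4x1 + 2x2 = 47 and x2 = 13 → (5.25, 13)
  x2 = 13 and x1 = 0 → (0, 13)

Evaluating z = 2x1 - 5x2 at each vertex:
  (0, 0): z = 0
  (11.75, 0): z = 23.5
  (5.25, 13): z = -54.5
  (0, 13): z = -65

The minimum is at (0, 13) with z = -65.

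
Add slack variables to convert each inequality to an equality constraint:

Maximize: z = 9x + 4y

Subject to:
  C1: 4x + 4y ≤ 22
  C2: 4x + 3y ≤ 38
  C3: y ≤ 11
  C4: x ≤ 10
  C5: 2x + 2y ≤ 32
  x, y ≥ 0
max z = 9x + 4y

s.t.
  4x + 4y + s1 = 22
  4x + 3y + s2 = 38
  y + s3 = 11
  x + s4 = 10
  2x + 2y + s5 = 32
  x, y, s1, s2, s3, s4, s5 ≥ 0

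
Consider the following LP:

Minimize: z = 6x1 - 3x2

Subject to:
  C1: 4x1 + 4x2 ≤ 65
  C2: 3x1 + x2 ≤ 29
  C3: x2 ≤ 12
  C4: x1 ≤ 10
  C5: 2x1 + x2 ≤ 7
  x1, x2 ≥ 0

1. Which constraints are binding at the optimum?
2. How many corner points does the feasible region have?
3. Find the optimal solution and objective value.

1. C5, x1 ≥ 0
2. 3
3. x1 = 0, x2 = 7, z = -21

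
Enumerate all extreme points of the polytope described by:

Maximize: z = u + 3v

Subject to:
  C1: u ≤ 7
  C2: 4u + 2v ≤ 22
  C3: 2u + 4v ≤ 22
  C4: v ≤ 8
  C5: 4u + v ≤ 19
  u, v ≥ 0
Each vertex is the intersection of two constraint boundaries that also satisfies all remaining constraints:
  u = 0 and v = 0 → (0, 0)
  4u + v = 19 and v = 0 → (4.75, 0)
  4u + 2v = 22 and 4u + v = 19 → (4, 3)
  4u + 2v = 22 and 2u + 4v = 22 → (3.667, 3.667)
  2u + 4v = 22 and u = 0 → (0, 5.5)

Vertices: (0, 0), (4.75, 0), (4, 3), (3.667, 3.667), (0, 5.5)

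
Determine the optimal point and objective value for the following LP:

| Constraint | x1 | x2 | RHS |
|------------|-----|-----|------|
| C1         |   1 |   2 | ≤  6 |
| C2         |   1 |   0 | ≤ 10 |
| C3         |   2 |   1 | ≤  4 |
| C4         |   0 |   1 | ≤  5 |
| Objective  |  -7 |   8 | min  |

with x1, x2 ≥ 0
x1 = 2, x2 = 0, z = -14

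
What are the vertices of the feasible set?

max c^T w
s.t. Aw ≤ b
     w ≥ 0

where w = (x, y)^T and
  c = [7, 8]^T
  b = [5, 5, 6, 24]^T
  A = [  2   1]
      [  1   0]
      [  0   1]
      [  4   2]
Each vertex is the intersection of two constraint boundaries that also satisfies all remaining constraints:
  x = 0 and y = 0 → (0, 0)
  2x + y = 5 and y = 0 → (2.5, 0)
  2x + y = 5 and x = 0 → (0, 5)

Vertices: (0, 0), (2.5, 0), (0, 5)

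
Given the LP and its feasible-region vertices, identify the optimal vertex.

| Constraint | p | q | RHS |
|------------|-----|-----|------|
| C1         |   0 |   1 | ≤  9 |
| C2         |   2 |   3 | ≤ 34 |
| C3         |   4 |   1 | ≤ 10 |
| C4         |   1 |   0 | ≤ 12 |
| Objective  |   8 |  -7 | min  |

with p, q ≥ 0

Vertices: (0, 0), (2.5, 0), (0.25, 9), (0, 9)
(0, 9) with z = -63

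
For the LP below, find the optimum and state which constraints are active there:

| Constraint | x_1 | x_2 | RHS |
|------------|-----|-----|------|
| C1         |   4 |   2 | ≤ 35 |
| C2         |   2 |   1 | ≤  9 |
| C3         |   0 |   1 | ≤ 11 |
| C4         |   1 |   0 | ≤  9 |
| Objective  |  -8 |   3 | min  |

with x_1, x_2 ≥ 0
Optimal: x_1 = 4.5, x_2 = 0
Slack at optimum:
  C1: slack = 17
  C2: slack = 0 (binding)
  C3: slack = 11
  C4: slack = 4.5
  x_1 ≥ 0: x_1 = 4.5
  x_2 ≥ 0: x_2 = 0 (binding)
Binding constraints: C2, x_2 ≥ 0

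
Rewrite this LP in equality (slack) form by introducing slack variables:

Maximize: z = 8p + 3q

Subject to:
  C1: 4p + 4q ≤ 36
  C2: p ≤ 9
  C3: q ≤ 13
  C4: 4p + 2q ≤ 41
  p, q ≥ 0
max z = 8p + 3q

s.t.
  4p + 4q + s1 = 36
  p + s2 = 9
  q + s3 = 13
  4p + 2q + s4 = 41
  p, q, s1, s2, s3, s4 ≥ 0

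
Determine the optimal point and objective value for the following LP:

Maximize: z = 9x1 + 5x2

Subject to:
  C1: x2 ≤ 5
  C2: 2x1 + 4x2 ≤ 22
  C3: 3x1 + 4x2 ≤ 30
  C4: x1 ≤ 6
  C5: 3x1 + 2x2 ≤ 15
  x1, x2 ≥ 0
x1 = 5, x2 = 0, z = 45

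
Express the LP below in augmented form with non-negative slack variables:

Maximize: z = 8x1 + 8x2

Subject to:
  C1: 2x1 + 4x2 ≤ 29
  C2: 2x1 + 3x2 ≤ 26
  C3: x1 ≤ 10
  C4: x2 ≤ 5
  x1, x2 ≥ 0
max z = 8x1 + 8x2

s.t.
  2x1 + 4x2 + s1 = 29
  2x1 + 3x2 + s2 = 26
  x1 + s3 = 10
  x2 + s4 = 5
  x1, x2, s1, s2, s3, s4 ≥ 0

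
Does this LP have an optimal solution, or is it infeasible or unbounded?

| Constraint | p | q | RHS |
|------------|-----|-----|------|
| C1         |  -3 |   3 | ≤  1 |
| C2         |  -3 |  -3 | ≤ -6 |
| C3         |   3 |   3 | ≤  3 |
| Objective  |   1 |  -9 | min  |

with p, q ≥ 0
C3 requires 3p + 3q ≤ 3, while C2 (-3p - 3q ≤ -6) is equivalent to 3p + 3q ≥ 6. Together they would need 6 ≤ 3p + 3q ≤ 3, which is impossible since 6 > 3. No point satisfies all constraints.

Infeasible: no point satisfies all constraints simultaneously.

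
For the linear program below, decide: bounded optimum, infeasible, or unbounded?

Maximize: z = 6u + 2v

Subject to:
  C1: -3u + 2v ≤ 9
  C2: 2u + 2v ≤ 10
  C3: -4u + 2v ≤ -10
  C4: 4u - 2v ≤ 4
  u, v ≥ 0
C4 requires 4u - 2v ≤ 4, while C3 (-4u + 2v ≤ -10) is equivalent to 4u - 2v ≥ 10. Together they would need 10 ≤ 4u - 2v ≤ 4, which is impossible since 10 > 4. No point satisfies all constraints.

Infeasible — the constraint set is empty.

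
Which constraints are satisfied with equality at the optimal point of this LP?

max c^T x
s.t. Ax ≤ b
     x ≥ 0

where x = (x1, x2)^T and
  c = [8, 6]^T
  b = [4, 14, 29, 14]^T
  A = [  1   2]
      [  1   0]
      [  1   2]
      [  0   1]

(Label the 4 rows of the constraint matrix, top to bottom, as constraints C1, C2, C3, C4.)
Optimal: x1 = 4, x2 = 0
Binding: C1, x2 ≥ 0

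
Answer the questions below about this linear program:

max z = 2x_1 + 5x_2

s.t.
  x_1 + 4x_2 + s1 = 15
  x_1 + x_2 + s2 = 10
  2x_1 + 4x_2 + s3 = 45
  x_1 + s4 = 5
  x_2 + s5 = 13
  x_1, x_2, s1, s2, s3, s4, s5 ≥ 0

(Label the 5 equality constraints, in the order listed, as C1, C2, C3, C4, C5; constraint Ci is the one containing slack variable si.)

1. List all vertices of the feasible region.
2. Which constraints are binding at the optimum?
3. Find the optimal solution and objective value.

1. (0, 0), (5, 0), (5, 2.5), (0, 3.75)
2. C1, C4
3. x_1 = 5, x_2 = 2.5, z = 22.5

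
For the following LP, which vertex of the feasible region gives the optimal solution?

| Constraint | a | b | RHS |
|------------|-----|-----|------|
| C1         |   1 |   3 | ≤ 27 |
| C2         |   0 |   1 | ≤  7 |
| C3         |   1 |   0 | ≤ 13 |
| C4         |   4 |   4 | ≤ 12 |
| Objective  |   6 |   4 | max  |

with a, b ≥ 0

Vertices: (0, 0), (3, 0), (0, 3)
Evaluating z = 6a + 4b at each vertex:
  (0, 0): z = 0
  (3, 0): z = 18
  (0, 3): z = 12

The largest value is z = 18, attained at (3, 0).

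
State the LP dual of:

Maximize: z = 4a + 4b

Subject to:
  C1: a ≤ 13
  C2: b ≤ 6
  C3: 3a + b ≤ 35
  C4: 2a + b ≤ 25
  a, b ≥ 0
Minimize: z = 13y1 + 6y2 + 35y3 + 25y4

Subject to:
  C1: -y1 - 3y3 - 2y4 ≤ -4
  C2: -y2 - y3 - y4 ≤ -4
  y1, y2, y3, y4 ≥ 0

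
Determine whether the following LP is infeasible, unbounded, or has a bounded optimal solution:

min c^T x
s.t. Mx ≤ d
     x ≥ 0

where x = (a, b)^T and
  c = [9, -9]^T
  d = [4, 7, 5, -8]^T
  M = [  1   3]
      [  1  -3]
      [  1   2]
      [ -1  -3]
One constraint requires a + 3b ≤ 4, while the constraint -a - 3b ≤ -8 is equivalent to a + 3b ≥ 8. Together they would need 8 ≤ a + 3b ≤ 4, which is impossible since 8 > 4. No point satisfies all constraints.

The feasible region is empty; the LP is infeasible.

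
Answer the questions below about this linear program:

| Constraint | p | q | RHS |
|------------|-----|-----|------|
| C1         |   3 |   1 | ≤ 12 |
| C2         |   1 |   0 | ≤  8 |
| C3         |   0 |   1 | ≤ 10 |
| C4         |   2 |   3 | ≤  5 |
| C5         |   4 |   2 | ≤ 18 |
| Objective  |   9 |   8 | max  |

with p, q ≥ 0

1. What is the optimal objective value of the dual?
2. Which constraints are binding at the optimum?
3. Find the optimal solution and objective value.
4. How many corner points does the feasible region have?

1. 22.5 (by strong duality, equal to the primal optimum)
2. C4, q ≥ 0
3. p = 2.5, q = 0, z = 22.5
4. 3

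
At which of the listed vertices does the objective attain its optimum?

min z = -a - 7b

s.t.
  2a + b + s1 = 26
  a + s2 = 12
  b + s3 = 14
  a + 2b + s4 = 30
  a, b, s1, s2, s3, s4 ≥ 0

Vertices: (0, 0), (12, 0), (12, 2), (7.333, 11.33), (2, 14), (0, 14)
(2, 14) with z = -100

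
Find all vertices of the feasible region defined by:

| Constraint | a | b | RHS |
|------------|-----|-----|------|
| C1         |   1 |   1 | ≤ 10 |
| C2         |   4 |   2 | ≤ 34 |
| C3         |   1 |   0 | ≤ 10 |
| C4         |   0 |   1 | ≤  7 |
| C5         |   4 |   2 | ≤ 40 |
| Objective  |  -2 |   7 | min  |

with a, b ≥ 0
Each vertex is the intersection of two constraint boundaries that also satisfies all remaining constraints:
  a = 0 and b = 0 → (0, 0)
  4a + 2b = 34 and b = 0 → (8.5, 0)
  a + b = 10 and 4a + 2b = 34 → (7, 3)
  a + b = 10 and b = 7 → (3, 7)
  b = 7 and a = 0 → (0, 7)

Vertices: (0, 0), (8.5, 0), (7, 3), (3, 7), (0, 7)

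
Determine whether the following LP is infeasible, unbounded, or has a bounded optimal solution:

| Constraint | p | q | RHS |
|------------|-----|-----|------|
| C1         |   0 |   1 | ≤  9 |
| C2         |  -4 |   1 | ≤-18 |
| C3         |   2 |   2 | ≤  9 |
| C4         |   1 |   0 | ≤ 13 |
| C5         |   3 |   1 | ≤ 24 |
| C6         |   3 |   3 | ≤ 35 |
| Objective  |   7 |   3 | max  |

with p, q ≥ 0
The point (4.5, 0) satisfies every constraint, so the LP is feasible; the constraints give p ≤ 13 and q ≤ 9, which with p, q ≥ 0 keep the feasible region inside a bounded box. A feasible, bounded LP attains a finite optimum at a vertex.

The LP has an optimal solution: (4.5, 0) with z = 31.5.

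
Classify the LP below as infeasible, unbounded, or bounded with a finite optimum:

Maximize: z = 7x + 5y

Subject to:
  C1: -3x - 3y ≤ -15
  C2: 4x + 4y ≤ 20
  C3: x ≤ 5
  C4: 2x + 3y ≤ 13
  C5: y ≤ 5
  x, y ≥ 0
The point (5, 0) satisfies every constraint, so the LP is feasible; the constraints give x ≤ 5 and y ≤ 5, which with x, y ≥ 0 keep the feasible region inside a bounded box. A feasible, bounded LP attains a finite optimum at a vertex.

Evaluating z = 7x + 5y at each vertex:
  (5, 0): z = 35
  (2, 3): z = 29

Feasible with finite optimum z* = 35 at (5, 0).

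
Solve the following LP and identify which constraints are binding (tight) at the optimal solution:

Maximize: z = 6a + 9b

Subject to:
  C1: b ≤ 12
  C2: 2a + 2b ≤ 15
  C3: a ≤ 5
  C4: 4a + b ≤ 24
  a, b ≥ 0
Optimal: a = 0, b = 7.5
Slack at optimum:
  C1: slack = 4.5
  C2: slack = 0 (binding)
  C3: slack = 5
  C4: slack = 16.5
  a ≥ 0: a = 0 (binding)
  b ≥ 0: b = 7.5
Binding constraints: C2, a ≥ 0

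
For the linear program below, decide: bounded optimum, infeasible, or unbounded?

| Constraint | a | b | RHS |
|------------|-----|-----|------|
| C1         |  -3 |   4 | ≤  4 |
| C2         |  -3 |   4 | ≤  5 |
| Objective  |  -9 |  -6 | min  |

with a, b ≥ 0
Feasible point: (0, 0) satisfies every constraint, so the LP is feasible.
Direction d = (1, 0): for each constraint row a, a·d ≤ 0 —
  (-3)(1) + (4)(0) = -3 ≤ 0
  (-3)(1) + (4)(0) = -3 ≤ 0
and d ≥ 0, so (0, 0) + t·d stays feasible for every t ≥ 0. Along this ray z = -9a - 6b changes by -9 per unit t, so z → −∞.

Unbounded — the objective can decrease without bound over the feasible region.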